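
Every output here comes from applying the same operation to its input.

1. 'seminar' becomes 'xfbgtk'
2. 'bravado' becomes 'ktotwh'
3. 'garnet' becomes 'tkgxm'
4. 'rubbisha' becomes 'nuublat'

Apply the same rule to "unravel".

gktoxe

The pattern: delete the first character, then shift every letter 7 places backward in the alphabet (wrapping around).
"unravel" → "nravel" → "gktoxe".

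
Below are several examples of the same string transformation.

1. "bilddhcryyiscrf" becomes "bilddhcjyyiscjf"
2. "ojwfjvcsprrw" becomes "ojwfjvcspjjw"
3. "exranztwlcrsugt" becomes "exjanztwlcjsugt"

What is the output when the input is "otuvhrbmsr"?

Rule — replace every "r" with "j".
So "otuvhrbmsr" becomes "otuvhjbmsj".

otuvhjbmsj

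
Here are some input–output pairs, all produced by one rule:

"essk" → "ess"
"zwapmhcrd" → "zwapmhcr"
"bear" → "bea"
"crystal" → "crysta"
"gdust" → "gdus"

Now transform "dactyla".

dactyl

Each output is the input with this applied: delete the last character.
Doing the same to "dactyla": "dactyl".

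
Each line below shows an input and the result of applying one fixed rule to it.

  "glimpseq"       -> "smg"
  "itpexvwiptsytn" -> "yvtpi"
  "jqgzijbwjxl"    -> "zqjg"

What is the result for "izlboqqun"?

The pattern: sort the characters into reverse alphabetical order, then keep one character in every 3, starting at position 1 (positions 1st, 4th, 7th, ...).
For "izlboqqun", step one produces "zuqqonlib"; step two turns that into "zql".

zql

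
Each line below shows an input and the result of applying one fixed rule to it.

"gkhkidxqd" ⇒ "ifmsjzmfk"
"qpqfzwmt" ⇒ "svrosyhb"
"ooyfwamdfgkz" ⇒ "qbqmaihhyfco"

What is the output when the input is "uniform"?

woptkqh

Looking at the pairs, the operation is to shift every letter 2 places forward in the alphabet (wrapping around), then take characters alternately from the front and the back (1st, last, 2nd, 2nd-last, ...).
Working it through for "uniform": intermediate "wpkhqto", final "woptkqh".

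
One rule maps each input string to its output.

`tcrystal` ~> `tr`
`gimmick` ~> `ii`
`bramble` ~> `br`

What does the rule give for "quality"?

iu

What's happening: reverse the string, then keep one character in every 3, starting at position 3 (positions 3rd, 6th, 9th, ...).
Applying that to "quality" gives "iu".
(Check on "bramble": → "elbmarb" → "br" ✓)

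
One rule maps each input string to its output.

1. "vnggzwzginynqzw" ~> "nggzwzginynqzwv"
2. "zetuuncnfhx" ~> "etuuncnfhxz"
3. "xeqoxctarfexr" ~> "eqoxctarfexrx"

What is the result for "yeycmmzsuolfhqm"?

In each case the input is transformed by: move the first character to the end.
On "yeycmmzsuolfhqm" that produces "eycmmzsuolfhqmy".

eycmmzsuolfhqmy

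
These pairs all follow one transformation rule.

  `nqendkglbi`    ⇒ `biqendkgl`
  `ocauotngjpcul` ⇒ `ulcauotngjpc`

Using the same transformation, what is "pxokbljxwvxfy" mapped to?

Each output is the input with this applied: delete the first character, then move the last 2 characters to the front (rotate right by 2).
"pxokbljxwvxfy" → "xokbljxwvxfy" → "fyxokbljxwvx".

fyxokbljxwvx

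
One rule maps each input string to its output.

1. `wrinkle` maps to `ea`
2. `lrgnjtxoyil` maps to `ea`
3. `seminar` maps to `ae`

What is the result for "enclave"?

ai

The pattern: shift every letter 13 places forward in the alphabet (wrapping around) — i.e. ROT13, then keep only the vowels.
On "enclave": the first step gives "rapynir", and the second then gives "ai".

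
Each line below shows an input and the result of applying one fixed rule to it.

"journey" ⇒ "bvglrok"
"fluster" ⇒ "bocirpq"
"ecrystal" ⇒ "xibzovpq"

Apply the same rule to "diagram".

xjafxdo

The rule is to move the last 2 characters to the front (rotate right by 2), then shift every letter 3 places backward in the alphabet (wrapping around).
On "diagram": the first step gives "amdiagr", and the second then gives "xjafxdo".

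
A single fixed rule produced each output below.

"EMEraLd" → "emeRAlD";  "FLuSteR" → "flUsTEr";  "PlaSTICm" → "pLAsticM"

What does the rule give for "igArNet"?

IGaRnET

Looking at the pairs, the operation is to flip the case of every letter.
So "igArNet" becomes "IGaRnET".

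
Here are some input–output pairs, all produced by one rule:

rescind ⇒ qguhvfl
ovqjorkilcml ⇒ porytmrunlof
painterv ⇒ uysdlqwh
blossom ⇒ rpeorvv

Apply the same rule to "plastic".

lfsodvw

What's happening: shift every letter 3 places forward in the alphabet (wrapping around), then move the last 2 characters to the front (rotate right by 2).
For "plastic", step one produces "sodvwlf"; step two turns that into "lfsodvw".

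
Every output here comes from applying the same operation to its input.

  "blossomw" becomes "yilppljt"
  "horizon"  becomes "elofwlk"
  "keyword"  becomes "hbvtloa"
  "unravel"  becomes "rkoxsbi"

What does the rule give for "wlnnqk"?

The rule is to shift every letter 3 places backward in the alphabet (wrapping around).
Doing the same to "wlnnqk": "tikknh".

tikknh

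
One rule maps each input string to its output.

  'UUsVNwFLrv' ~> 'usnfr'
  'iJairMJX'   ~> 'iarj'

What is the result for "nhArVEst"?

navs

Rule — keep every other character starting from the first (positions 1st, 3rd, 5th, ...), then convert every letter to lowercase.
On "nhArVEst": the first step gives "nAVs", and the second then gives "navs".
(Check on "UUsVNwFLrv": → "UsNFr" → "usnfr" ✓)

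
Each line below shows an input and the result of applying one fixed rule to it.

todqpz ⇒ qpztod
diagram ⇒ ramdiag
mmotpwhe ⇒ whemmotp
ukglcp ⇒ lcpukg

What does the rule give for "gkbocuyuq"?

Rule — move the last 3 characters to the front (rotate right by 3).
So "gkbocuyuq" becomes "yuqgkbocu".

yuqgkbocu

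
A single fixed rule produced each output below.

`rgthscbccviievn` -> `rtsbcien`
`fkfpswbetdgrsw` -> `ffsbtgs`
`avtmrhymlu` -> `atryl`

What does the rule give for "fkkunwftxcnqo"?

Looking at the pairs, the operation is to keep every other character starting from the first (positions 1st, 3rd, 5th, ...).
So "fkkunwftxcnqo" becomes "fknfxno".

fknfxno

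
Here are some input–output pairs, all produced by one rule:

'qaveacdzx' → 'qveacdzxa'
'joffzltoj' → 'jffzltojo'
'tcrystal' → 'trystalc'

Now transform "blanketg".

What's happening: move the first character to the end, then swap the first and last characters.
For "blanketg", step one produces "lanketgb"; step two turns that into "banketgl".

banketgl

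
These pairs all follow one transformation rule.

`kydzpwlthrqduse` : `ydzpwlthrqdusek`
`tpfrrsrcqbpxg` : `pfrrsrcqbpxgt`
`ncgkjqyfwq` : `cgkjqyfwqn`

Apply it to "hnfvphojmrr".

nfvphojmrrh

The pattern: move the first character to the end.
Applying that to "hnfvphojmrr" gives "nfvphojmrrh".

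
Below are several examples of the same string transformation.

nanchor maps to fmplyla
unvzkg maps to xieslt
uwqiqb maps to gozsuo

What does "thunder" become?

bcprfsl

The pattern: move the last 3 characters to the front (rotate right by 3), then shift every letter 2 places backward in the alphabet (wrapping around).
So "thunder" becomes "bcprfsl".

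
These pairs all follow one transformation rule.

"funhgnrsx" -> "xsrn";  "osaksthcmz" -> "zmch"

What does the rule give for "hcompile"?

What's happening: reverse the string, then keep only the first 4 characters.
Applying both steps to "hcompile": "elipmoch", then "elip".

elip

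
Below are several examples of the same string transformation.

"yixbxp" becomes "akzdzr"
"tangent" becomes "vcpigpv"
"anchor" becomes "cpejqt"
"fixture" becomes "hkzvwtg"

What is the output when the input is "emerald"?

The pattern: shift every letter 2 places forward in the alphabet (wrapping around).
Doing the same to "emerald": "gogtcnf".

gogtcnf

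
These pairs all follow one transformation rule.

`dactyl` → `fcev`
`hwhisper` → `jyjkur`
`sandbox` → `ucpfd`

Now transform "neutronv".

pgwvtq

Rule — delete the last 2 characters, then shift every letter 2 places forward in the alphabet (wrapping around).
For "neutronv" the result is "pgwvtq".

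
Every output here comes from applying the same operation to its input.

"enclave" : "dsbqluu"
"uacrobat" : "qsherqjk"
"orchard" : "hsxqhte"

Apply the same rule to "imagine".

Each output is the input with this applied: move the first character to the end, then shift every letter 10 places backward in the alphabet (wrapping around).
Starting from "imagine": after the first operation, "maginei"; after the second, "cqwyduy".
(Check on "orchard": → "rchardo" → "hsxqhte" ✓)

cqwyduy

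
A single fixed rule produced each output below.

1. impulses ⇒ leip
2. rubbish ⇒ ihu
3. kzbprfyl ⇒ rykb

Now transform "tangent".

In each case the input is transformed by: move the first 3 characters to the end (rotate left by 3), then keep every other character starting from the second (positions 2nd, 4th, 6th, ...).
On "tangent": the first step gives "genttan", and the second then gives "eta".

eta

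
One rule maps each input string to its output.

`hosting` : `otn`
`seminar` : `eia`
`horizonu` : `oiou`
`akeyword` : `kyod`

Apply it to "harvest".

In each case the input is transformed by: keep every other character starting from the second (positions 2nd, 4th, 6th, ...).
Doing the same to "harvest": "avs".

avs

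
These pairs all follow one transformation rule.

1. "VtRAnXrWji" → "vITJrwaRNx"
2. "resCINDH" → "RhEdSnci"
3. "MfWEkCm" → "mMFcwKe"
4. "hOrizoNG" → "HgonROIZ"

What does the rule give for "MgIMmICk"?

The pattern: take characters alternately from the front and the back (1st, last, 2nd, 2nd-last, ...), then flip the case of every letter.
Applying both steps to "MgIMmICk": "MkgCIIMm", then "mKGciimM".
(Check on "resCINDH": → "rHeDsNCI" → "RhEdSnci" ✓)

mKGciimM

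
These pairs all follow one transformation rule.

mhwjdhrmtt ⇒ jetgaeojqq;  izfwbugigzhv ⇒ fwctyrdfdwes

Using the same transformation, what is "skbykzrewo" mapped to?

Each output is the input with this applied: shift every letter 3 places backward in the alphabet (wrapping around).
For "skbykzrewo" the result is "phyvhwobtl".

phyvhwobtl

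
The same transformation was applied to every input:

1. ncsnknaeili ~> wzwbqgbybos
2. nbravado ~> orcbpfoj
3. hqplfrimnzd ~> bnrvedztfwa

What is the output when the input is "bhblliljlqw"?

zekpvpzzwzx

The pattern: shift every letter 12 places backward in the alphabet (wrapping around), then move the last 3 characters to the front (rotate right by 3).
On "bhblliljlqw": the first step gives "pvpzzwzxzek", and the second then gives "zekpvpzzwzx".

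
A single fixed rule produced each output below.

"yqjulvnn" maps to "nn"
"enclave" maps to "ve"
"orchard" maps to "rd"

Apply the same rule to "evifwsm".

What's happening: keep only the last 2 characters.
On "evifwsm" that produces "sm".

sm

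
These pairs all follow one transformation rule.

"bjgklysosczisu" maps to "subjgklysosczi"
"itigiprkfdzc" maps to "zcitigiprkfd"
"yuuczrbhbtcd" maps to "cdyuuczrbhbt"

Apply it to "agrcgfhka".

kaagrcgfh

The transformation: move the last 2 characters to the front (rotate right by 2).
For "agrcgfhka" the result is "kaagrcgfh".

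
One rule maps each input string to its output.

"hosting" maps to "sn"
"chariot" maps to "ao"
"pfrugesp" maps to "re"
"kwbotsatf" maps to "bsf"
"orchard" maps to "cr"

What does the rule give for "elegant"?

Looking at the pairs, the operation is to keep one character in every 3, starting at position 3 (positions 3rd, 6th, 9th, ...).
So "elegant" becomes "en".

en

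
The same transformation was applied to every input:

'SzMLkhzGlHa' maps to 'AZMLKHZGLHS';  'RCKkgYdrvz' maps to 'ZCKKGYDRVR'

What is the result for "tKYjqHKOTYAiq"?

QKYJQHKOTYAIT

Each output is the input with this applied: swap the first and last characters, then convert every letter to uppercase.
On "tKYjqHKOTYAiq": the first step gives "qKYjqHKOTYAit", and the second then gives "QKYJQHKOTYAIT".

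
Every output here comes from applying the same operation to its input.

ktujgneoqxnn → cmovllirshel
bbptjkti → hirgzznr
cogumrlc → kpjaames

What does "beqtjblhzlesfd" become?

fxjcqdbzcorhzj

What's happening: shift every letter 2 places backward in the alphabet (wrapping around), then swap the front and back halves of the string.
Starting from "beqtjblhzlesfd": after the first operation, "zcorhzjfxjcqdb"; after the second, "fxjcqdbzcorhzj".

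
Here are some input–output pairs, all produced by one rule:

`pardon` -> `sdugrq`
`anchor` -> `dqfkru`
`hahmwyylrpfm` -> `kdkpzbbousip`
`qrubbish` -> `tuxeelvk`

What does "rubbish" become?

uxeelvk

The pattern: shift every letter 3 places forward in the alphabet (wrapping around).
"rubbish" → "uxeelvk".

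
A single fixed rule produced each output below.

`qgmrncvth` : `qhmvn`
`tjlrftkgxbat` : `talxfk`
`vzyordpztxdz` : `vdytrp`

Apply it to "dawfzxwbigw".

Each output is the input with this applied: keep every other character starting from the first (positions 1st, 3rd, 5th, ...), then take characters alternately from the front and the back (1st, last, 2nd, 2nd-last, ...).
Starting from "dawfzxwbigw": after the first operation, "dwzwiw"; after the second, "dwwizw".

dwwizw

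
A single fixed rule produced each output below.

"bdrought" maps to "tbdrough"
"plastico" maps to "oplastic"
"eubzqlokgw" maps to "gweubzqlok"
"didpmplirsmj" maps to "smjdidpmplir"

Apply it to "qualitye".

equality

In each case the input is transformed by: swap the front and back halves of the string, then move the first 3 characters to the end (rotate left by 3).
On "qualitye": the first step gives "ityequal", and the second then gives "equality".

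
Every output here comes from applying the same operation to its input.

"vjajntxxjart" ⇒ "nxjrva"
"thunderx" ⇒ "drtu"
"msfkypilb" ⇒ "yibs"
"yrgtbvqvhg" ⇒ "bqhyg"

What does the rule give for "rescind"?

ide

The transformation: move the first 3 characters to the end (rotate left by 3), then keep every other character starting from the second (positions 2nd, 4th, 6th, ...).
On "rescind": the first step gives "cindres", and the second then gives "ide".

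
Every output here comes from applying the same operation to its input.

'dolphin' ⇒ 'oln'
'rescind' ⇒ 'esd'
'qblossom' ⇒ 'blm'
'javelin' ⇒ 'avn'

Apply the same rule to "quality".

What's happening: swap each adjacent pair of characters (1↔2, 3↔4, ...), then keep one character in every 3, starting at position 1 (positions 1st, 4th, 7th, ...).
On "quality": the first step gives "uqlatiy", and the second then gives "uay".
(Check on "qblossom": → "bqolssmo" → "blm" ✓)

uay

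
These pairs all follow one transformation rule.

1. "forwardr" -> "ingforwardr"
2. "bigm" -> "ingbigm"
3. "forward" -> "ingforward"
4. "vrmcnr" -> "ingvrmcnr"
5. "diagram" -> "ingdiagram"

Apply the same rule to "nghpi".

The transformation: prepend "ing".
On "nghpi" that produces "ingnghpi".

ingnghpi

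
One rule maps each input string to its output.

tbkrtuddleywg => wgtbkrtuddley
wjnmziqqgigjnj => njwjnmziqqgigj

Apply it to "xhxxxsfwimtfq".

What's happening: move the last 2 characters to the front (rotate right by 2).
So "xhxxxsfwimtfq" becomes "fqxhxxxsfwimt".

fqxhxxxsfwimt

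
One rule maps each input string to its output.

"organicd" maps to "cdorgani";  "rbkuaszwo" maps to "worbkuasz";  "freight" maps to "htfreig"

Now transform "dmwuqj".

qjdmwu

The transformation: move the last 2 characters to the front (rotate right by 2).
So "dmwuqj" becomes "qjdmwu".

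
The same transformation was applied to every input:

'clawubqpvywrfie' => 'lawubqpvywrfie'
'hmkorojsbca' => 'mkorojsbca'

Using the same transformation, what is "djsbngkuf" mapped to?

The rule is to delete the first character.
"djsbngkuf" → "jsbngkuf".

jsbngkuf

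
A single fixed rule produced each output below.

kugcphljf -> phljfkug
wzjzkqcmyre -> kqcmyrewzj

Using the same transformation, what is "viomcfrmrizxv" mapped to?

Looking at the pairs, the operation is to move the first 3 characters to the end (rotate left by 3), then delete the first character.
On "viomcfrmrizxv": the first step gives "mcfrmrizxvvio", and the second then gives "cfrmrizxvvio".

cfrmrizxvvio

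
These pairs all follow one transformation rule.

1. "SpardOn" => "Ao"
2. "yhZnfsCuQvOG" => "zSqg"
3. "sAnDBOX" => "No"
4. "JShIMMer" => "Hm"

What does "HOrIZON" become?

Rule — keep one character in every 3, starting at position 3 (positions 3rd, 6th, 9th, ...), then flip the case of every letter.
On "HOrIZON": the first step gives "rO", and the second then gives "Ro".
(Check on "yhZnfsCuQvOG": → "ZsQG" → "zSqg" ✓)

Ro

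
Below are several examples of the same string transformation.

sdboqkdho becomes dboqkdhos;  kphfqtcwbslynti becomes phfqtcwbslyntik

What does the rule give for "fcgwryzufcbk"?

cgwryzufcbkf

Rule — move the first character to the end.
For "fcgwryzufcbk" the result is "cgwryzufcbkf".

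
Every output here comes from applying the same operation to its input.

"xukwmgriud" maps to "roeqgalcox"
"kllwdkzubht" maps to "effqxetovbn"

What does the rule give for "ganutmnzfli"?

auhonghtzfc

Looking at the pairs, the operation is to shift every letter 6 places backward in the alphabet (wrapping around).
For "ganutmnzfli" the result is "auhonghtzfc".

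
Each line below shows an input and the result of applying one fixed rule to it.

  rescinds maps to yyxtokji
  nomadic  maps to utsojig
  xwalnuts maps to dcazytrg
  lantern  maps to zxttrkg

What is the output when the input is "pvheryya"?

The pattern: sort the characters into reverse alphabetical order, then shift every letter 6 places forward in the alphabet (wrapping around).
On "pvheryya" that produces "eebxvnkg".

eebxvnkg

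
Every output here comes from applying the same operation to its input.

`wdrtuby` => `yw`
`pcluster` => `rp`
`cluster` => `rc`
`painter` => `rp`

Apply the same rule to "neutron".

In each case the input is transformed by: move the first character to the end, then keep only the last 2 characters.
Applying both steps to "neutron": "eutronn", then "nn".

nn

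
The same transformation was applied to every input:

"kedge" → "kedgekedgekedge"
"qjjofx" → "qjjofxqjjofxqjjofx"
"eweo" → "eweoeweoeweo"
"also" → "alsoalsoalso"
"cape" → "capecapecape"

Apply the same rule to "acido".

acidoacidoacido

Looking at the pairs, the operation is to write the whole string 3 times in a row.
Applying that to "acido" gives "acidoacidoacido".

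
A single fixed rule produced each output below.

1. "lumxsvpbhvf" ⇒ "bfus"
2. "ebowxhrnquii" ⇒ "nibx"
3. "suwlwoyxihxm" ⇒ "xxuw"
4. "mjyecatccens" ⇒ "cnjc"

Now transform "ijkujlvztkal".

zajj

The transformation: keep one character in every 3, starting at position 2 (positions 2nd, 5th, 8th, ...), then swap the front and back halves of the string.
"ijkujlvztkal" → "jjza" → "zajj".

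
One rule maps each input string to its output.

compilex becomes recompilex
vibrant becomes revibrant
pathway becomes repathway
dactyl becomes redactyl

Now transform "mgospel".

remgospel

Rule — prepend "re".
Applying that to "mgospel" gives "remgospel".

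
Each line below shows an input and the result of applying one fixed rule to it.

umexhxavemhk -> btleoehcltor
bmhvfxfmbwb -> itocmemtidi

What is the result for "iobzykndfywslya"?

In each case the input is transformed by: shift every letter 7 places forward in the alphabet (wrapping around).
So "iobzykndfywslya" becomes "pvigfrukmfdzsfh".

pvigfrukmfdzsfh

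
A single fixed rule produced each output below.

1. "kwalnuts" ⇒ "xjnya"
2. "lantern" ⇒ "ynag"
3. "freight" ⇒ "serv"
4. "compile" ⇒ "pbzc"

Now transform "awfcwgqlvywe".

njspjtdyi

The transformation: delete the last 3 characters, then shift every letter 13 places forward in the alphabet (wrapping around) — i.e. ROT13.
Doing the same to "awfcwgqlvywe": "njspjtdyi".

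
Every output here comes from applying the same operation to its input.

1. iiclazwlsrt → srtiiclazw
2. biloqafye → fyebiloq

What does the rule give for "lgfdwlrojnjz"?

njzlgfdwlro

Looking at the pairs, the operation is to move the last 3 characters to the front (rotate right by 3), then delete the last character.
On "lgfdwlrojnjz" that produces "njzlgfdwlro".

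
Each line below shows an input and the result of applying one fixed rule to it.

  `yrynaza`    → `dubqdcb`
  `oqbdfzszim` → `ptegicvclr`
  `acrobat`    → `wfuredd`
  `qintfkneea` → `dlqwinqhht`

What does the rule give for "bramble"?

In each case the input is transformed by: swap the first and last characters, then shift every letter 3 places forward in the alphabet (wrapping around).
On "bramble": the first step gives "eramblb", and the second then gives "hudpeoe".

hudpeoe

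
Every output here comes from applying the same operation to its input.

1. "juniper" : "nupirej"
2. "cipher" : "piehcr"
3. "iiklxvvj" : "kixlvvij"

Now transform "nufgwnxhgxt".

The pattern: move the first character to the end, then swap each adjacent pair of characters (1↔2, 3↔4, ...).
For "nufgwnxhgxt", step one produces "ufgwnxhgxtn"; step two turns that into "fuwgxnghtxn".
(Check on "cipher": → "ipherc" → "piehcr" ✓)

fuwgxnghtxn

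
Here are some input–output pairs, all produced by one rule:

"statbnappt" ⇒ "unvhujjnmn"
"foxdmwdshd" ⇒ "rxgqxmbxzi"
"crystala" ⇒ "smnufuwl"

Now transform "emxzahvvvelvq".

rtubpppyfpkyg

Looking at the pairs, the operation is to shift every letter 6 places backward in the alphabet (wrapping around), then move the first 2 characters to the end (rotate left by 2).
Starting from "emxzahvvvelvq": after the first operation, "ygrtubpppyfpk"; after the second, "rtubpppyfpkyg".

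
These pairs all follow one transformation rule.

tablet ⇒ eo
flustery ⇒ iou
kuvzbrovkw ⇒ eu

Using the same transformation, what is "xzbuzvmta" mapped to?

ae

In each case the input is transformed by: shift every letter 3 places forward in the alphabet (wrapping around), then keep only the vowels.
Applying both steps to "xzbuzvmta": "acexcypwd", then "ae".
(Check on "kuvzbrovkw": → "nxyceurynz" → "eu" ✓)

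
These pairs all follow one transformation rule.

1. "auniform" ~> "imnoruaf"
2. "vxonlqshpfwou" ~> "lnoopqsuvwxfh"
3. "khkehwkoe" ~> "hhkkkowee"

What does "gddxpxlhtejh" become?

eghhjlptxxdd

The pattern: sort the characters into alphabetical order, then move the first 2 characters to the end (rotate left by 2).
Applying that to "gddxpxlhtejh" gives "eghhjlptxxdd".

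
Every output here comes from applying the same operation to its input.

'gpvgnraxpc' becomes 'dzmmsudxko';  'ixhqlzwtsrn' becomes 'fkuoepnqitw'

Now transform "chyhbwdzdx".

zueavweayt

What's happening: take characters alternately from the front and the back (1st, last, 2nd, 2nd-last, ...), then shift every letter 3 places backward in the alphabet (wrapping around).
Starting from "chyhbwdzdx": after the first operation, "cxhdyzhdbw"; after the second, "zueavweayt".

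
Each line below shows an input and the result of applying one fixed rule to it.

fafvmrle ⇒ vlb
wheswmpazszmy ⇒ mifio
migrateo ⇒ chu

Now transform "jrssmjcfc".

zis

Rule — keep one character in every 3, starting at position 1 (positions 1st, 4th, 7th, ...), then shift every letter 10 places backward in the alphabet (wrapping around).
For "jrssmjcfc", step one produces "jsc"; step two turns that into "zis".
(Check on "wheswmpazszmy": → "wspsy" → "mifio" ✓)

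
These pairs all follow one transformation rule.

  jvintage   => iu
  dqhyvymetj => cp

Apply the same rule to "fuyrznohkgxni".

et

What's happening: shift every letter 1 place backward in the alphabet (wrapping around), then keep only the first 2 characters.
For "fuyrznohkgxni" the result is "et".
(Check on "jvintage": → "iuhmszfd" → "iu" ✓)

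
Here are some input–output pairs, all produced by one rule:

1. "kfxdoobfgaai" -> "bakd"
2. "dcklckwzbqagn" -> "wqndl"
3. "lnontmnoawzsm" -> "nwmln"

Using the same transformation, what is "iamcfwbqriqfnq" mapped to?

binic

The pattern: keep one character in every 3, starting at position 1 (positions 1st, 4th, 7th, ...), then move the first 2 characters to the end (rotate left by 2).
Working it through for "iamcfwbqriqfnq": intermediate "icbin", final "binic".
(Check on "dcklckwzbqagn": → "dlwqn" → "wqndl" ✓)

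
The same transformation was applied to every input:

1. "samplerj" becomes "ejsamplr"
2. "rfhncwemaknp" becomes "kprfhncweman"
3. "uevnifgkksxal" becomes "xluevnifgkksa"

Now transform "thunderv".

evthundr

Rule — move the last 2 characters to the front (rotate right by 2), then swap the first and last characters.
Working it through for "thunderv": intermediate "rvthunde", final "evthundr".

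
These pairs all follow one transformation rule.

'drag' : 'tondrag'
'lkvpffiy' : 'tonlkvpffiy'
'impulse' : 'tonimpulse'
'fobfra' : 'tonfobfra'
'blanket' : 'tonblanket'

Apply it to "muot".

The transformation: prepend "ton".
Applying that to "muot" gives "tonmuot".

tonmuot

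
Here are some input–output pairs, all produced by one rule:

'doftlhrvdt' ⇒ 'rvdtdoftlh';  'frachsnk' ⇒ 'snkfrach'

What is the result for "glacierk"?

erkglaci

The transformation: move the first character to the end, then swap the front and back halves of the string.
Applying both steps to "glacierk": "lacierkg", then "erkglaci".
(Check on "doftlhrvdt": → "oftlhrvdtd" → "rvdtdoftlh" ✓)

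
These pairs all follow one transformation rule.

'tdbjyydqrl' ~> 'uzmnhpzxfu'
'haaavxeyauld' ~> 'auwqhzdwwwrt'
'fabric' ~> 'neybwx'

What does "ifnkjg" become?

gfcebj

The pattern: swap the front and back halves of the string, then shift every letter 4 places backward in the alphabet (wrapping around).
"ifnkjg" → "gfcebj".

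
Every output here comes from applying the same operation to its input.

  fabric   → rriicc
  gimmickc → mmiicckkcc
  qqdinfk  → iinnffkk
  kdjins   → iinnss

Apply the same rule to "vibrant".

The rule is to delete the first 3 characters, then double every character.
"vibrant" → "rant" → "rraanntt".
(Check on "qqdinfk": → "infk" → "iinnffkk" ✓)

rraanntt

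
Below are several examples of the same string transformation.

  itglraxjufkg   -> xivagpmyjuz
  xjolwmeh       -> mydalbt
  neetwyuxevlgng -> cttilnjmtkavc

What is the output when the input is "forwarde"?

The transformation: delete the last character, then shift every letter 11 places backward in the alphabet (wrapping around).
So "forwarde" becomes "udglpgs".

udglpgs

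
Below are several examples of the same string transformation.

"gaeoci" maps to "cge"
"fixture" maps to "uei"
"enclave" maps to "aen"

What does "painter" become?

Each output is the input with this applied: move the first 3 characters to the end (rotate left by 3), then keep every other character starting from the second (positions 2nd, 4th, 6th, ...).
Applying both steps to "painter": "nterpai", then "tra".
(Check on "enclave": → "laveenc" → "aen" ✓)

tra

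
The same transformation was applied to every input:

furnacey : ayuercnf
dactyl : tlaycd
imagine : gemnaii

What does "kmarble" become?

remlabk

The transformation: take characters alternately from the front and the back (1st, last, 2nd, 2nd-last, ...), then swap the first and last characters.
Working it through for "kmarble": intermediate "kemlabr", final "remlabk".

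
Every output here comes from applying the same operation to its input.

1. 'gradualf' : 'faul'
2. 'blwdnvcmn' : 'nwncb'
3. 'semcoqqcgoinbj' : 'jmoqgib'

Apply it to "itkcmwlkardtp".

The rule is to swap the first and last characters, then keep every other character starting from the first (positions 1st, 3rd, 5th, ...).
Starting from "itkcmwlkardtp": after the first operation, "ptkcmwlkardti"; after the second, "pkmladi".

pkmladi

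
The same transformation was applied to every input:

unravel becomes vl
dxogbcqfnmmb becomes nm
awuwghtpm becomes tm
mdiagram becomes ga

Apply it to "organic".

What's happening: keep every other character starting from the first (positions 1st, 3rd, 5th, ...), then keep only the last 2 characters.
"organic" → "ognc" → "nc".
(Check on "awuwghtpm": → "augtm" → "tm" ✓)

nc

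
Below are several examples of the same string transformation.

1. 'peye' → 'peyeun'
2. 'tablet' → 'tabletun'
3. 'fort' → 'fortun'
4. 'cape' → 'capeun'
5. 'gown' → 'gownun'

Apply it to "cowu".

The rule is to append "un".
On "cowu" that produces "cowuun".

cowuun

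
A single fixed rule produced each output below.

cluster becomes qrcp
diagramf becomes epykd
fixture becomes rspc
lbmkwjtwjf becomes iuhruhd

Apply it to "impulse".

In each case the input is transformed by: delete the first 3 characters, then shift every letter 2 places backward in the alphabet (wrapping around).
Applying both steps to "impulse": "ulse", then "sjqc".
(Check on "diagramf": → "gramf" → "epykd" ✓)

sjqc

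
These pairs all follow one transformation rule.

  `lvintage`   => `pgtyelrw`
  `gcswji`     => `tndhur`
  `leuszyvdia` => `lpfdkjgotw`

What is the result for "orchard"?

In each case the input is transformed by: swap the first and last characters, then shift every letter 11 places forward in the alphabet (wrapping around).
Working it through for "orchard": intermediate "drcharo", final "ocnslcz".

ocnslcz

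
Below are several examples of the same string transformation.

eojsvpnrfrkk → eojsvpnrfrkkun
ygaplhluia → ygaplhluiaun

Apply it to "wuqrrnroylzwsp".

Looking at the pairs, the operation is to append "un".
So "wuqrrnroylzwsp" becomes "wuqrrnroylzwspun".

wuqrrnroylzwspun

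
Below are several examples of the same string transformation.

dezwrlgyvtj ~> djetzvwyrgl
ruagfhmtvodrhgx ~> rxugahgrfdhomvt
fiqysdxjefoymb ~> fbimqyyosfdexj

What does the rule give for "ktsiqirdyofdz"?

kztdsfioqyidr

Looking at the pairs, the operation is to take characters alternately from the front and the back (1st, last, 2nd, 2nd-last, ...).
On "ktsiqirdyofdz" that produces "kztdsfioqyidr".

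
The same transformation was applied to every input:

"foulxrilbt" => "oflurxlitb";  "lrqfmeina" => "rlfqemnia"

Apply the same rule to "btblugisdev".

tblbgusiedv

The rule is to swap each adjacent pair of characters (1↔2, 3↔4, ...).
On "btblugisdev" that produces "tblbgusiedv".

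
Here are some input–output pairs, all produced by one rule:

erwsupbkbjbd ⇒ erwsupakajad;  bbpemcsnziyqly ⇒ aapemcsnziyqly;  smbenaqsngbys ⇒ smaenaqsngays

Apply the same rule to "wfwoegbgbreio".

Looking at the pairs, the operation is to replace every "b" with "a".
On "wfwoegbgbreio" that produces "wfwoegagareio".

wfwoegagareio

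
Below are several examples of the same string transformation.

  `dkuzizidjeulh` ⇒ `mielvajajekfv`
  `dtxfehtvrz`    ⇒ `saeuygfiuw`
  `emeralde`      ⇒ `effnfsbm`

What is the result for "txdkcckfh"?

giuyelddl

Each output is the input with this applied: move the last 2 characters to the front (rotate right by 2), then shift every letter 1 place forward in the alphabet (wrapping around).
For "txdkcckfh", step one produces "fhtxdkcck"; step two turns that into "giuyelddl".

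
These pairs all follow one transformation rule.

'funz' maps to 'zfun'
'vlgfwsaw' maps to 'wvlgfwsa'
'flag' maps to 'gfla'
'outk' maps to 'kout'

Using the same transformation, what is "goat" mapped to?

Rule — move the last character to the front.
For "goat" the result is "tgoa".

tgoa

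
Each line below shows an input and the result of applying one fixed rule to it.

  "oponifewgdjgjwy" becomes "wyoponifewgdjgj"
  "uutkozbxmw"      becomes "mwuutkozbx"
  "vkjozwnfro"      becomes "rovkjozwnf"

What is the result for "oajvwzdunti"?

The pattern: move the last 2 characters to the front (rotate right by 2).
Applying that to "oajvwzdunti" gives "tioajvwzdun".

tioajvwzdun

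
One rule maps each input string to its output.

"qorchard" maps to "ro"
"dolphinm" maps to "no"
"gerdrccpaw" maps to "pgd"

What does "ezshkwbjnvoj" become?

njsw

In each case the input is transformed by: swap the front and back halves of the string, then keep one character in every 3, starting at position 3 (positions 3rd, 6th, 9th, ...).
"ezshkwbjnvoj" → "bjnvojezshkw" → "njsw".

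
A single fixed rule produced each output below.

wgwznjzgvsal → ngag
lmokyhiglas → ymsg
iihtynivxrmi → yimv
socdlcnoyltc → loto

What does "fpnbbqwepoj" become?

Rule — keep one character in every 3, starting at position 2 (positions 2nd, 5th, 8th, ...), then swap each adjacent pair of characters (1↔2, 3↔4, ...).
Starting from "fpnbbqwepoj": after the first operation, "pbej"; after the second, "bpje".
(Check on "lmokyhiglas": → "mygs" → "ymsg" ✓)

bpje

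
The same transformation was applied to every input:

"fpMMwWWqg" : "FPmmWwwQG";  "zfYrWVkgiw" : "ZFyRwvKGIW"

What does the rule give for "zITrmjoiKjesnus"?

ZitRMJOIkJESNUS

The pattern: flip the case of every letter.
Doing the same to "zITrmjoiKjesnus": "ZitRMJOIkJESNUS".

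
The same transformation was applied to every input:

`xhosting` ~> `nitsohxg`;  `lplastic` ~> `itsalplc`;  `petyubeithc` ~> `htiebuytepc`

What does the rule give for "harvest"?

Looking at the pairs, the operation is to move the last character to the front, then reverse the string.
Doing the same to "harvest": "sevraht".

sevraht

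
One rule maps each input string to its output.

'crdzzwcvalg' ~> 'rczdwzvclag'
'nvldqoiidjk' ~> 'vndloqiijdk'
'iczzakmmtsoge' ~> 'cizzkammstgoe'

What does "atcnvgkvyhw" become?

In each case the input is transformed by: swap each adjacent pair of characters (1↔2, 3↔4, ...).
On "atcnvgkvyhw" that produces "tancgvvkhyw".

tancgvvkhyw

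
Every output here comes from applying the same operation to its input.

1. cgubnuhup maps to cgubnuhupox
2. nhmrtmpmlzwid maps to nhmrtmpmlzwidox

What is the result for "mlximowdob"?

Each output is the input with this applied: append "ox".
Applying that to "mlximowdob" gives "mlximowdobox".

mlximowdobox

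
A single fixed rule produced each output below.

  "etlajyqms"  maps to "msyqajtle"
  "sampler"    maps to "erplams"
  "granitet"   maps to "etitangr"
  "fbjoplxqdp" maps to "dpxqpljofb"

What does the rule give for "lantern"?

rnteanl

The pattern: reverse the string, then swap each adjacent pair of characters (1↔2, 3↔4, ...).
Working it through for "lantern": intermediate "nretnal", final "rnteanl".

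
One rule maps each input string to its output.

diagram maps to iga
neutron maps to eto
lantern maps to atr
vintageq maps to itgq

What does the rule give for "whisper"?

hse

The pattern: keep every other character starting from the second (positions 2nd, 4th, 6th, ...).
"whisper" → "hse".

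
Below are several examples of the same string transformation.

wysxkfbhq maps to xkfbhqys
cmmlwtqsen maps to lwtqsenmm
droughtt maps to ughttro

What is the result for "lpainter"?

The transformation: delete the first character, then move the first 2 characters to the end (rotate left by 2).
On "lpainter": the first step gives "painter", and the second then gives "interpa".

interpa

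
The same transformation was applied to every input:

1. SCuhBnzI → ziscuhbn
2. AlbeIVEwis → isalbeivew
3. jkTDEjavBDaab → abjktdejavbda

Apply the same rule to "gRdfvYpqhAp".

In each case the input is transformed by: move the last 2 characters to the front (rotate right by 2), then convert every letter to lowercase.
"gRdfvYpqhAp" → "ApgRdfvYpqh" → "apgrdfvypqh".

apgrdfvypqh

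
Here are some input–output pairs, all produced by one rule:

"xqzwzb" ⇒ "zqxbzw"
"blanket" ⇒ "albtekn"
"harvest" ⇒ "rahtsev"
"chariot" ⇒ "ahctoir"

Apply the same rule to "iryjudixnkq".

yriqknxiduj

The transformation: reverse the string, then move the last 3 characters to the front (rotate right by 3).
On "iryjudixnkq": the first step gives "qknxidujyri", and the second then gives "yriqknxiduj".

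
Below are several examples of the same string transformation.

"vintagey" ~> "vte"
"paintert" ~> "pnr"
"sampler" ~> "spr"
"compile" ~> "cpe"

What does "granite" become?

gne

Rule — keep one character in every 3, starting at position 1 (positions 1st, 4th, 7th, ...).
"granite" → "gne".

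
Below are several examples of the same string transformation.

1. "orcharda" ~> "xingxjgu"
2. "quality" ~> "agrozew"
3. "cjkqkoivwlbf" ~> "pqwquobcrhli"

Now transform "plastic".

The transformation: move the first character to the end, then shift every letter 6 places forward in the alphabet (wrapping around).
Working it through for "plastic": intermediate "lasticp", final "rgyzoiv".

rgyzoiv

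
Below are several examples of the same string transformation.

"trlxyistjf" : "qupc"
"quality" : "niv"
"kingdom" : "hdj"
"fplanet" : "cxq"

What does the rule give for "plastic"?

Looking at the pairs, the operation is to keep one character in every 3, starting at position 1 (positions 1st, 4th, 7th, ...), then shift every letter 3 places backward in the alphabet (wrapping around).
Applying that to "plastic" gives "mpz".

mpz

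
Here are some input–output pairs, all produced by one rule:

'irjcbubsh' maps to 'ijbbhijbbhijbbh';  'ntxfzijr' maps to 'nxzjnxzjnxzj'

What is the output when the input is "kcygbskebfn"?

kybkbnkybkbnkybkbn

In each case the input is transformed by: keep every other character starting from the first (positions 1st, 3rd, 5th, ...), then write the whole string 3 times in a row.
"kcygbskebfn" → "kybkbnkybkbnkybkbn".
(Check on "ntxfzijr": → "nxzj" → "nxzjnxzjnxzj" ✓)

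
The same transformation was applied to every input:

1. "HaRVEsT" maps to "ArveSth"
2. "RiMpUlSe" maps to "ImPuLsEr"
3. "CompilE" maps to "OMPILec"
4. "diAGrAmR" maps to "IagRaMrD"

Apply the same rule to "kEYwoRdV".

What's happening: move the first character to the end, then flip the case of every letter.
For "kEYwoRdV", step one produces "EYwoRdVk"; step two turns that into "eyWOrDvK".

eyWOrDvK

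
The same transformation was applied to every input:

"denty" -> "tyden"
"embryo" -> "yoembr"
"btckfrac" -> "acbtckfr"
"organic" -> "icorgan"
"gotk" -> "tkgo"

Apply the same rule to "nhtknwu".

The transformation: move the last 2 characters to the front (rotate right by 2).
Applying that to "nhtknwu" gives "wunhtkn".

wunhtkn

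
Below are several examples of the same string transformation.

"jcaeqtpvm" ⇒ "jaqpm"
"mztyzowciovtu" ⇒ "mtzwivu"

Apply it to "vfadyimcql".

Rule — keep every other character starting from the first (positions 1st, 3rd, 5th, ...).
Applying that to "vfadyimcql" gives "vaymq".

vaymq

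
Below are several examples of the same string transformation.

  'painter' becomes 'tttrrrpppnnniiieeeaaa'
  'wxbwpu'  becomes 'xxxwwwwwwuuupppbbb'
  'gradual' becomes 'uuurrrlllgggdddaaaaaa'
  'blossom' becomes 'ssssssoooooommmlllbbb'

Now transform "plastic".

tttssspppllliiicccaaa

The pattern: repeat every character 3 times, then sort the characters into reverse alphabetical order.
For "plastic", step one produces "ppplllaaassstttiiiccc"; step two turns that into "tttssspppllliiicccaaa".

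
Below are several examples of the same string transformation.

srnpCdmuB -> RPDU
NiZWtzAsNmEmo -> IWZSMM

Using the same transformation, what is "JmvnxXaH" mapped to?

The pattern: keep every other character starting from the second (positions 2nd, 4th, 6th, ...), then convert every letter to uppercase.
On "JmvnxXaH": the first step gives "mnXH", and the second then gives "MNXH".

MNXH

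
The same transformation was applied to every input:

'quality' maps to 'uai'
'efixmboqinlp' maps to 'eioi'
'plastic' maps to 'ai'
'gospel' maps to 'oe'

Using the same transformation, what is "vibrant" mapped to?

ia

Looking at the pairs, the operation is to keep only the vowels.
Applying that to "vibrant" gives "ia".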